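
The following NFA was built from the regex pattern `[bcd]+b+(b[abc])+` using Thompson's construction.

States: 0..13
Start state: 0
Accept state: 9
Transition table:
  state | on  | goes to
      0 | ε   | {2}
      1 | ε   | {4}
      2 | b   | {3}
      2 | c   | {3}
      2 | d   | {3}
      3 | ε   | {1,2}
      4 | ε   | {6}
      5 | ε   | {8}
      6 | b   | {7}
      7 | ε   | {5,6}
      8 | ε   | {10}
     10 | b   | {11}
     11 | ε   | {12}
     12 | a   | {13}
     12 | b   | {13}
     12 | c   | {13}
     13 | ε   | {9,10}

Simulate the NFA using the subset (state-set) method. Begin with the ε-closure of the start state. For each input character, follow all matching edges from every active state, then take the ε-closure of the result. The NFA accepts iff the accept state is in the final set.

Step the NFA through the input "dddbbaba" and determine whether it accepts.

start: ε-closure({0}) = {0,2}
'd' @ 1: {1,2,3,4,6}
'd' @ 2: {1,2,3,4,6}
'd' @ 3: {1,2,3,4,6}
'b' @ 4: {1,2,3,4,5,6,7,8,10}
'b' @ 5: {1,2,3,4,5,6,7,8,10,11,12}
'a' @ 6: {9,10,13}  (accept∈set)
'b' @ 7: {11,12}
'a' @ 8: {9,10,13}  (accept∈set)
end set {9,10,13} — state 9 in

Answer: ACCEPT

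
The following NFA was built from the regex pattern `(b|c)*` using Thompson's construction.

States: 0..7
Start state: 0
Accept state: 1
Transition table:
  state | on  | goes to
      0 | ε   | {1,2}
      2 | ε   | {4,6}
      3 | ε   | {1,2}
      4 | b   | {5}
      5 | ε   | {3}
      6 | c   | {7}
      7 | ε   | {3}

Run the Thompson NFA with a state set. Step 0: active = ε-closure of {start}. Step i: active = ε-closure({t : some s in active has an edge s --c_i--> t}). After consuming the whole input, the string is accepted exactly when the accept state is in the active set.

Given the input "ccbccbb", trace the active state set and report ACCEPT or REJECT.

initial (ε-close {0}): {0,1,2,4,6}
'c' @ 1: {1,2,3,4,6,7}  [accepting]
'c' @ 2: {1,2,3,4,6,7}  [accepting]
'b' @ 3: {1,2,3,4,5,6}  [accepting]
'c' @ 4: {1,2,3,4,6,7}  [accepting]
'c' @ 5: {1,2,3,4,6,7}  [accepting]
'b' @ 6: {1,2,3,4,5,6}  [accepting]
'b' @ 7: {1,2,3,4,5,6}  [accepting]
after full input: {1,2,3,4,5,6}  (accept=1 in)

Answer: ACCEPT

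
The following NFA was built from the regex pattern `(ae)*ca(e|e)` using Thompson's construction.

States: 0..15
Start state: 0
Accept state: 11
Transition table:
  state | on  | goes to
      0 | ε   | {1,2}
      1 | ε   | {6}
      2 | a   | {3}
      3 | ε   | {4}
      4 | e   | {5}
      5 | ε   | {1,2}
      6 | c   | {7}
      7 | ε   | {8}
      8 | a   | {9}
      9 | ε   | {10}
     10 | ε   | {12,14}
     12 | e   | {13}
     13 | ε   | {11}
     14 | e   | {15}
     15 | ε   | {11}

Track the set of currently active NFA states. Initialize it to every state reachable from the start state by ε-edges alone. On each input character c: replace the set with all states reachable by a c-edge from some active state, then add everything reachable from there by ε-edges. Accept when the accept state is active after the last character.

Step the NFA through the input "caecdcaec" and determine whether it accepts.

start: ε-closure({0}) = {0,1,2,6}
'c' @ 1: {7,8}
'a' @ 2: {9,10,12,14}
'e' @ 3: {11,13,15}  [accepting]
'c' @ 4: {}  — no active states
rest 'dcaec' ignored (set empty)
after full input: {}  (accept=11 not in)

Answer: REJECT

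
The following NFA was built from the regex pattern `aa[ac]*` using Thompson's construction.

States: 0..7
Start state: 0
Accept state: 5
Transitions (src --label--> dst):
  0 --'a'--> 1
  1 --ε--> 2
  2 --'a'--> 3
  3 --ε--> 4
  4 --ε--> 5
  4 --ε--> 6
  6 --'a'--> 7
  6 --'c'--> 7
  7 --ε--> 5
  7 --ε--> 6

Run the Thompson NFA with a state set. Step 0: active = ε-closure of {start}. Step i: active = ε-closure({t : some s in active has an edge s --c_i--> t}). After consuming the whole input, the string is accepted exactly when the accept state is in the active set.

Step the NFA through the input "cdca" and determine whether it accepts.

Answer: REJECT

Derivation:
initial (ε-close {0}): {0}
'c' @ 1: {}  — state set empty
rest 'dca' ignored (set empty)
final: {}; accept 5 not in set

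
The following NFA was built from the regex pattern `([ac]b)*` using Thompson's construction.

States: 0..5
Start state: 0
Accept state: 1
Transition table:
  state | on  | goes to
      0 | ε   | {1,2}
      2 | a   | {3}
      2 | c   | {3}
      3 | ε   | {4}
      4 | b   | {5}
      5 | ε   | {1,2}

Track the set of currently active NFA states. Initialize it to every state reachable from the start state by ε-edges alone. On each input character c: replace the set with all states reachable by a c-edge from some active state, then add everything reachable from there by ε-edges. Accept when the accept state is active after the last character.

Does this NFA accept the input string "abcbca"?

S₀ = ε-closure({0}) = {0,1,2}
'a' @ 1: {3,4}
'b' @ 2: {1,2,5}  [accepting]
'c' @ 3: {3,4}
'b' @ 4: {1,2,5}  [accepting]
'c' @ 5: {3,4}
'a' @ 6: {}  — no active states
after full input: {}  (accept=1 not in)

Answer: REJECT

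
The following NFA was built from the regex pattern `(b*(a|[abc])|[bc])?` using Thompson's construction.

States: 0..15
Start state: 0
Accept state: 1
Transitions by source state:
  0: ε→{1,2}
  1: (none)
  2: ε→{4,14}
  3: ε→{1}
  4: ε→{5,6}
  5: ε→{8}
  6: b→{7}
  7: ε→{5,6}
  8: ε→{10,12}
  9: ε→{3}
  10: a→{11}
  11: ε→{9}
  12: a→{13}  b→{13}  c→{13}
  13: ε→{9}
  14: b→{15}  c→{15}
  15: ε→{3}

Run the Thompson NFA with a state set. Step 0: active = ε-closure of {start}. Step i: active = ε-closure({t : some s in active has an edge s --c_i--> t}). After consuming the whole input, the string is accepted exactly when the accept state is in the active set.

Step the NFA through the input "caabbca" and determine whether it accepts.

start: ε-closure({0}) = {0,1,2,4,5,6,8,10,12,14}
'c' @ 1: {1,3,9,13,15}  [accepting]
'a' @ 2: {}  — dead — no transitions
rest 'abbca' ignored (set empty)
final: {}; accept 1 not in set

Answer: REJECT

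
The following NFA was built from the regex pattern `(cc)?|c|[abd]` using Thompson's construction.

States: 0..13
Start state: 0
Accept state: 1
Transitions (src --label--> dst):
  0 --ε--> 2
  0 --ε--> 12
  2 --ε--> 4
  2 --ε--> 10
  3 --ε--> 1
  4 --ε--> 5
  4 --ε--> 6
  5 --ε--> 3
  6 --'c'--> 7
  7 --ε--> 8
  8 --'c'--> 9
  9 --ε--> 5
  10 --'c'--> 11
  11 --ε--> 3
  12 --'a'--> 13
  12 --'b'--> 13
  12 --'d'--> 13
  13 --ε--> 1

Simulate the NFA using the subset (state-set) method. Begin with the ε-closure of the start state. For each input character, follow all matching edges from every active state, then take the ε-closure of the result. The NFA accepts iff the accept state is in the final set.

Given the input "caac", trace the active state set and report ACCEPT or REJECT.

Answer: REJECT

Derivation:
start: ε-closure({0}) = {0,1,2,3,4,5,6,10,12}
'c' @ 1: {1,3,7,8,11}  ✓accept
'a' @ 2: {}  — dead — no transitions
rest 'ac' ignored (set empty)
final: {}; accept 1 not in set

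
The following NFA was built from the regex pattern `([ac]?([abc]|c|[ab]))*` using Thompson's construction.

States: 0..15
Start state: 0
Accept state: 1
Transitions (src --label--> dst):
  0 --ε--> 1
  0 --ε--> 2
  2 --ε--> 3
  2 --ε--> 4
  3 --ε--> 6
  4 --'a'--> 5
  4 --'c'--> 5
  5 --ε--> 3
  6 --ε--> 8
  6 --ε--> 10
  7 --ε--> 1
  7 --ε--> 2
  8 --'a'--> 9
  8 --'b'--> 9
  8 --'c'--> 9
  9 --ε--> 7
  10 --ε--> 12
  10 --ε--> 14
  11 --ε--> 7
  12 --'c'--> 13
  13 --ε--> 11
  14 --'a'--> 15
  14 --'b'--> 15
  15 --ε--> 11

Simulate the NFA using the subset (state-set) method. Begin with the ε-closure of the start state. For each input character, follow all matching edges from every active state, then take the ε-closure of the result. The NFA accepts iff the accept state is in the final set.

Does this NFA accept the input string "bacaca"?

start: ε-closure({0}) = {0,1,2,3,4,6,8,10,12,14}
'b' @ 1: {1,2,3,4,6,7,8,9,10,11,12,14,15}  ✓accept
'a' @ 2: {1,2,3,4,5,6,7,8,9,10,11,12,14,15}  ✓accept
'c' @ 3: {1,2,3,4,5,6,7,8,9,10,11,12,13,14}  ✓accept
'a' @ 4: {1,2,3,4,5,6,7,8,9,10,11,12,14,15}  ✓accept
'c' @ 5: {1,2,3,4,5,6,7,8,9,10,11,12,13,14}  ✓accept
'a' @ 6: {1,2,3,4,5,6,7,8,9,10,11,12,14,15}  ✓accept
after full input: {1,2,3,4,5,6,7,8,9,10,11,12,14,15}  (accept=1 in)

Answer: ACCEPT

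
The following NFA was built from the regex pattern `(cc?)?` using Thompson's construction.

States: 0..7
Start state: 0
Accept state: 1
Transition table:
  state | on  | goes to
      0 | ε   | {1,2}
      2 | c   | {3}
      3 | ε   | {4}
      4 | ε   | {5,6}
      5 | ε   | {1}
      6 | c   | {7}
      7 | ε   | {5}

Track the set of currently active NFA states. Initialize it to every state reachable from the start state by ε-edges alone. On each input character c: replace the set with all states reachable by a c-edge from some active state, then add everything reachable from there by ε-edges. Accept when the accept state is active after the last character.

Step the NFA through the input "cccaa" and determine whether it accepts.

initial (ε-close {0}): {0,1,2}
'c' @ 1: {1,3,4,5,6}  [accepting]
'c' @ 2: {1,5,7}  [accepting]
'c' @ 3: {}  — no active states
rest 'aa' ignored (set empty)
final: {}; accept 1 not in set

Answer: REJECT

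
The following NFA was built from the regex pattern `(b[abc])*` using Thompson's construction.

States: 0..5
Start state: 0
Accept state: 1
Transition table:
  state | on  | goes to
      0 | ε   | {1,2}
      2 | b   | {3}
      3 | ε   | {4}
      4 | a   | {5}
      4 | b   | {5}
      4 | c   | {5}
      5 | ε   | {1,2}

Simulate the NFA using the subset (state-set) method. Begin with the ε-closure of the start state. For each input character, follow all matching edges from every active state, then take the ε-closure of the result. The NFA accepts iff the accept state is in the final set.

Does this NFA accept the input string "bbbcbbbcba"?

Answer: ACCEPT

Derivation:
S₀ = ε-closure({0}) = {0,1,2}
'b' @ 1: {3,4}
'b' @ 2: {1,2,5}  [accepting]
'b' @ 3: {3,4}
'c' @ 4: {1,2,5}  [accepting]
'b' @ 5: {3,4}
'b' @ 6: {1,2,5}  [accepting]
'b' @ 7: {3,4}
'c' @ 8: {1,2,5}  [accepting]
'b' @ 9: {3,4}
'a' @ 10: {1,2,5}  [accepting]
after full input: {1,2,5}  (accept=1 in)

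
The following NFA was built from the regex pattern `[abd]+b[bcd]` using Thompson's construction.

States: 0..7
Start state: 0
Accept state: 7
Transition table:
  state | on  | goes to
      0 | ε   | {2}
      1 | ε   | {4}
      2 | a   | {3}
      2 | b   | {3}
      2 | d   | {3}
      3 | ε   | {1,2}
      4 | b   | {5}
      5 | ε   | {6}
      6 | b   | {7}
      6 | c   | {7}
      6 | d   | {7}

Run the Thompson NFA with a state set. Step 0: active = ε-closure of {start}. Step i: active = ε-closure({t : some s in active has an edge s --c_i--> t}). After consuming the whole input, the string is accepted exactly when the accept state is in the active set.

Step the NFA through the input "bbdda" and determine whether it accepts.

start: ε-closure({0}) = {0,2}
'b' @ 1: {1,2,3,4}
'b' @ 2: {1,2,3,4,5,6}
'd' @ 3: {1,2,3,4,7}  [accepting]
'd' @ 4: {1,2,3,4}
'a' @ 5: {1,2,3,4}
final: {1,2,3,4}; accept 7 not in set

Answer: REJECT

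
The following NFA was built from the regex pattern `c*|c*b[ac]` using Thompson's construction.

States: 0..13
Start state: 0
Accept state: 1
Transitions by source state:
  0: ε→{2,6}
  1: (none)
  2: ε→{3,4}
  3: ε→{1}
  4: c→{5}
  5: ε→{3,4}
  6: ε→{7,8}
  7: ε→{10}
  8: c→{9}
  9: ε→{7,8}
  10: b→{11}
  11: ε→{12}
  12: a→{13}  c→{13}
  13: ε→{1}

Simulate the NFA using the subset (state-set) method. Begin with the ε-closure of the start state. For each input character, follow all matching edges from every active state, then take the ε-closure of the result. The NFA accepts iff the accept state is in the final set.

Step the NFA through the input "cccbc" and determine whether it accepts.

S₀ = ε-closure({0}) = {0,1,2,3,4,6,7,8,10}
'c' @ 1: {1,3,4,5,7,8,9,10}  ✓accept
'c' @ 2: {1,3,4,5,7,8,9,10}  ✓accept
'c' @ 3: {1,3,4,5,7,8,9,10}  ✓accept
'b' @ 4: {11,12}
'c' @ 5: {1,13}  ✓accept
end set {1,13} — state 1 in

Answer: ACCEPT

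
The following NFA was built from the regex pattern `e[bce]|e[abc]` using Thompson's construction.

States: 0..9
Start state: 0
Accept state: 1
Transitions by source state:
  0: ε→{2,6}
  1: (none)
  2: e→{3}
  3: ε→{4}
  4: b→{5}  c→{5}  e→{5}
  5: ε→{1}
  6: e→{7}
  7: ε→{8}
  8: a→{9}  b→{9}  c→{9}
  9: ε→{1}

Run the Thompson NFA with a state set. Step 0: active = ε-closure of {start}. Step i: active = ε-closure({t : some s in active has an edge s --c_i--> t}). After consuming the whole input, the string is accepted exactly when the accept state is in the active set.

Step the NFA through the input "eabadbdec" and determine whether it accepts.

Answer: REJECT

Trace:
start: ε-closure({0}) = {0,2,6}
'e' @ 1: {3,4,7,8}
'a' @ 2: {1,9}  (accept∈set)
'b' @ 3: {}  — dead — no transitions
rest 'adbdec' ignored (set empty)
final: {}; accept 1 not in set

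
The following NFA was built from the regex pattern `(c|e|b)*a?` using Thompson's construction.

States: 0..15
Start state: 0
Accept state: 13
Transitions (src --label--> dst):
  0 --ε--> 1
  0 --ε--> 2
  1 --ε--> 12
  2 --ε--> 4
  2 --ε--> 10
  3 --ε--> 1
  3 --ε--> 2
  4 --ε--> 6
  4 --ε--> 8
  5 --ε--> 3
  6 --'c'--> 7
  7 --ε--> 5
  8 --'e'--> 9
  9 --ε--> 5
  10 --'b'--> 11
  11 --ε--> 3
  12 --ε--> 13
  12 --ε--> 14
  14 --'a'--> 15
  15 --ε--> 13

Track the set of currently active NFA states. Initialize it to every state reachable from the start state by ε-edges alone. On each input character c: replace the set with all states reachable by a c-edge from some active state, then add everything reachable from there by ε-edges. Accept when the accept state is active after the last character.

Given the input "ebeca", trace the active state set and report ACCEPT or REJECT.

Answer: ACCEPT

Trace:
start: ε-closure({0}) = {0,1,2,4,6,8,10,12,13,14}
'e' @ 1: {1,2,3,4,5,6,8,9,10,12,13,14}  ✓accept
'b' @ 2: {1,2,3,4,6,8,10,11,12,13,14}  ✓accept
'e' @ 3: {1,2,3,4,5,6,8,9,10,12,13,14}  ✓accept
'c' @ 4: {1,2,3,4,5,6,7,8,10,12,13,14}  ✓accept
'a' @ 5: {13,15}  ✓accept
end set {13,15} — state 13 in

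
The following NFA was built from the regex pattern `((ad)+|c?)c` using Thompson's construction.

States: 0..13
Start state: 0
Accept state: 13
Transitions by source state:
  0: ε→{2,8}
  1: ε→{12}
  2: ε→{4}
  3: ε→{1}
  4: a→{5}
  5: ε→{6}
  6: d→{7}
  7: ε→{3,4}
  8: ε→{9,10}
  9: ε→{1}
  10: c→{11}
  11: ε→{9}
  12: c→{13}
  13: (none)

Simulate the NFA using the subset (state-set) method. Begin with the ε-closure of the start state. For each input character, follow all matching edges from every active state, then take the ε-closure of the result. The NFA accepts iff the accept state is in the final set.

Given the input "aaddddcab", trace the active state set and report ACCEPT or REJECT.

Answer: REJECT

Trace:
S₀ = ε-closure({0}) = {0,1,2,4,8,9,10,12}
'a' @ 1: {5,6}
'a' @ 2: {}  — dead — no transitions
rest 'ddddcab' ignored (set empty)
after full input: {}  (accept=13 not in)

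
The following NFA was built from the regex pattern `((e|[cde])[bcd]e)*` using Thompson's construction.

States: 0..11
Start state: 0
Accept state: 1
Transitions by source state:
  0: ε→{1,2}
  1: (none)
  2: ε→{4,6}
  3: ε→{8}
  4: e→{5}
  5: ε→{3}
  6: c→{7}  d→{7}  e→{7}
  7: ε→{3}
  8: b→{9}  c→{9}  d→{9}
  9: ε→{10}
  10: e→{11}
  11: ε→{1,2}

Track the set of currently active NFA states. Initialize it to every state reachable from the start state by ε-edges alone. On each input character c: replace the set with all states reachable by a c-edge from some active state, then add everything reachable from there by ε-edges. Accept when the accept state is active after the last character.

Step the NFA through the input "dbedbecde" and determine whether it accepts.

S₀ = ε-closure({0}) = {0,1,2,4,6}
'd' @ 1: {3,7,8}
'b' @ 2: {9,10}
'e' @ 3: {1,2,4,6,11}  (accept∈set)
'd' @ 4: {3,7,8}
'b' @ 5: {9,10}
'e' @ 6: {1,2,4,6,11}  (accept∈set)
'c' @ 7: {3,7,8}
'd' @ 8: {9,10}
'e' @ 9: {1,2,4,6,11}  (accept∈set)
end set {1,2,4,6,11} — state 1 in

Answer: ACCEPT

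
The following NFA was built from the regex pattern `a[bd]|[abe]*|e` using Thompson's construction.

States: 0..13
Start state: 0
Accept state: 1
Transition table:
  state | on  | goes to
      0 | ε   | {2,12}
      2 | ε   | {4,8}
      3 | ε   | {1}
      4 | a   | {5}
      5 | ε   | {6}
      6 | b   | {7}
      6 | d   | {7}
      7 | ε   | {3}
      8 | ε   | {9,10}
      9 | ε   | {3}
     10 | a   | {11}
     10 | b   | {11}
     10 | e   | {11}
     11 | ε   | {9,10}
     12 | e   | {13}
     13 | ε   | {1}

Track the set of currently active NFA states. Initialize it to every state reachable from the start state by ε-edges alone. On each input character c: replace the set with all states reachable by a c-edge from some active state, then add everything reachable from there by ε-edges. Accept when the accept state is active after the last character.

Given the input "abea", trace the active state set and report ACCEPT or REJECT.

S₀ = ε-closure({0}) = {0,1,2,3,4,8,9,10,12}
'a' @ 1: {1,3,5,6,9,10,11}  ✓accept
'b' @ 2: {1,3,7,9,10,11}  ✓accept
'e' @ 3: {1,3,9,10,11}  ✓accept
'a' @ 4: {1,3,9,10,11}  ✓accept
final: {1,3,9,10,11}; accept 1 in set

Answer: ACCEPT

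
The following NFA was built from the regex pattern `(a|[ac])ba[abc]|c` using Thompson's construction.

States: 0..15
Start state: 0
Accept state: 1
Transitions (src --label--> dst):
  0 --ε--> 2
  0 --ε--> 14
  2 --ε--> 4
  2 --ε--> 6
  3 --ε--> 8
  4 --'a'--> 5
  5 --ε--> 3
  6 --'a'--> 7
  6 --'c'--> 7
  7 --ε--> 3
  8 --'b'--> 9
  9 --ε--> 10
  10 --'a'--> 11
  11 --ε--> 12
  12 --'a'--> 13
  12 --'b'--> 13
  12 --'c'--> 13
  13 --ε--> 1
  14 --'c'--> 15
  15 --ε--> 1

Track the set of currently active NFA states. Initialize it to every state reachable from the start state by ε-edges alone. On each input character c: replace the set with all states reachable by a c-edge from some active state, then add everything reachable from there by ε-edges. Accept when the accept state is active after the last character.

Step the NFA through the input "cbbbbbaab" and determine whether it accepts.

Answer: REJECT

Trace:
initial (ε-close {0}): {0,2,4,6,14}
'c' @ 1: {1,3,7,8,15}  ✓accept
'b' @ 2: {9,10}
'b' @ 3: {}  — state set empty
rest 'bbbaab' ignored (set empty)
after full input: {}  (accept=1 not in)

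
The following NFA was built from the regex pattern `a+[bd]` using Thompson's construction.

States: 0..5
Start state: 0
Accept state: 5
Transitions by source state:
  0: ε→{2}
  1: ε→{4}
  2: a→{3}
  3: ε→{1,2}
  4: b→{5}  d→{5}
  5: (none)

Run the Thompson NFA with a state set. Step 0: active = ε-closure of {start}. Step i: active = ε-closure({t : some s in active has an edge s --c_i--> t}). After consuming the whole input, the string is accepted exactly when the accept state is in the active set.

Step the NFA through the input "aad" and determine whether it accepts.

start: ε-closure({0}) = {0,2}
'a' @ 1: {1,2,3,4}
'a' @ 2: {1,2,3,4}
'd' @ 3: {5}  [accepting]
end set {5} — state 5 in

Answer: ACCEPT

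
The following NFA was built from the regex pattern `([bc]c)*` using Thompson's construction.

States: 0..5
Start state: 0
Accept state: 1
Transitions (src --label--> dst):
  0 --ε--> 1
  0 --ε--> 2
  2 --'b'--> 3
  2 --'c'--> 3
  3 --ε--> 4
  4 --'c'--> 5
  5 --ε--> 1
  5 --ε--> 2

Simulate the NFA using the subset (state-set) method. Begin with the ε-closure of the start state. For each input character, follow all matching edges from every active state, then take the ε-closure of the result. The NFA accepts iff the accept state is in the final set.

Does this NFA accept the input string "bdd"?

Answer: REJECT

Derivation:
start: ε-closure({0}) = {0,1,2}
'b' @ 1: {3,4}
'd' @ 2: {}  — dead — no transitions
rest 'd' ignored (set empty)
final: {}; accept 1 not in set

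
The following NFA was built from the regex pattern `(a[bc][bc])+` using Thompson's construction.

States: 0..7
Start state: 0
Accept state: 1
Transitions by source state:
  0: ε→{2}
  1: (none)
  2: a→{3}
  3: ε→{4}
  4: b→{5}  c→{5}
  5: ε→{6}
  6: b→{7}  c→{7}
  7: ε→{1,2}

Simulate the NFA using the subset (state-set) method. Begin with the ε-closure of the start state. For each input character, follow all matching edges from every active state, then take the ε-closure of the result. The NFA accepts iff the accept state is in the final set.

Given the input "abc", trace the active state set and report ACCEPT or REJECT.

initial (ε-close {0}): {0,2}
'a' @ 1: {3,4}
'b' @ 2: {5,6}
'c' @ 3: {1,2,7}  [accepting]
end set {1,2,7} — state 1 in

Answer: ACCEPT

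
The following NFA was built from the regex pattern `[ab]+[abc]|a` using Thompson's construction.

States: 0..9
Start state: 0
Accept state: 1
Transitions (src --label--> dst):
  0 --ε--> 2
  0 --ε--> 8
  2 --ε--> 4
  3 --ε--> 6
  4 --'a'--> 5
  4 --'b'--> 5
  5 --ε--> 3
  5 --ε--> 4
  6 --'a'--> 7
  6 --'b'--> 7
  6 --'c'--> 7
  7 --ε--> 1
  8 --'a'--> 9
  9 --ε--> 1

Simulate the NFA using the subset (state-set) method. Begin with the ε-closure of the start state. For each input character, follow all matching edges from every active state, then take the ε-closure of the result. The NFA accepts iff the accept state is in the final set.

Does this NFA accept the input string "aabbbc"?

Answer: ACCEPT

Trace:
start: ε-closure({0}) = {0,2,4,8}
'a' @ 1: {1,3,4,5,6,9}  ✓accept
'a' @ 2: {1,3,4,5,6,7}  ✓accept
'b' @ 3: {1,3,4,5,6,7}  ✓accept
'b' @ 4: {1,3,4,5,6,7}  ✓accept
'b' @ 5: {1,3,4,5,6,7}  ✓accept
'c' @ 6: {1,7}  ✓accept
final: {1,7}; accept 1 in set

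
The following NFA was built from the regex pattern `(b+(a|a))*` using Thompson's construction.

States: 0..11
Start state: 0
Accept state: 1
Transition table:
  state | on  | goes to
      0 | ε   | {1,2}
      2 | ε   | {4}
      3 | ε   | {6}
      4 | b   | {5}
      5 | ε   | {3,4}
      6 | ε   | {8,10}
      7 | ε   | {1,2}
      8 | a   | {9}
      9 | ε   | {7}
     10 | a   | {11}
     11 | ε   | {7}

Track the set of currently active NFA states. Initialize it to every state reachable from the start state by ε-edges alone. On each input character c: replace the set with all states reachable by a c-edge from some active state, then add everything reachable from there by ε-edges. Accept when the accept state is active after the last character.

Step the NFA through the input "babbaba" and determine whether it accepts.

Answer: ACCEPT

Steps:
S₀ = ε-closure({0}) = {0,1,2,4}
'b' @ 1: {3,4,5,6,8,10}
'a' @ 2: {1,2,4,7,9,11}  ✓accept
'b' @ 3: {3,4,5,6,8,10}
'b' @ 4: {3,4,5,6,8,10}
'a' @ 5: {1,2,4,7,9,11}  ✓accept
'b' @ 6: {3,4,5,6,8,10}
'a' @ 7: {1,2,4,7,9,11}  ✓accept
after full input: {1,2,4,7,9,11}  (accept=1 in)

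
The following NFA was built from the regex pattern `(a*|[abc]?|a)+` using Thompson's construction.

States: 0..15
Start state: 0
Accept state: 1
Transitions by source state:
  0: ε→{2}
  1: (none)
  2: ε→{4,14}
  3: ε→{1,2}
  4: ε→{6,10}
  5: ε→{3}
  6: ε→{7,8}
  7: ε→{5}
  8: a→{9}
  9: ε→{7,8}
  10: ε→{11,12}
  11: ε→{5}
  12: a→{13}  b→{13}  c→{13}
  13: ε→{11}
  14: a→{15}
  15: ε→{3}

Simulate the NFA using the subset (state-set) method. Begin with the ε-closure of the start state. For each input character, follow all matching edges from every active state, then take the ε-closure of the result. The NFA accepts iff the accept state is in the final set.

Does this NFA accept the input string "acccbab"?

Answer: ACCEPT

Trace:
S₀ = ε-closure({0}) = {0,1,2,3,4,5,6,7,8,10,11,12,14}
'a' @ 1: {1,2,3,4,5,6,7,8,9,10,11,12,13,14,15}  (accept∈set)
'c' @ 2: {1,2,3,4,5,6,7,8,10,11,12,13,14}  (accept∈set)
'c' @ 3: {1,2,3,4,5,6,7,8,10,11,12,13,14}  (accept∈set)
'c' @ 4: {1,2,3,4,5,6,7,8,10,11,12,13,14}  (accept∈set)
'b' @ 5: {1,2,3,4,5,6,7,8,10,11,12,13,14}  (accept∈set)
'a' @ 6: {1,2,3,4,5,6,7,8,9,10,11,12,13,14,15}  (accept∈set)
'b' @ 7: {1,2,3,4,5,6,7,8,10,11,12,13,14}  (accept∈set)
after full input: {1,2,3,4,5,6,7,8,10,11,12,13,14}  (accept=1 in)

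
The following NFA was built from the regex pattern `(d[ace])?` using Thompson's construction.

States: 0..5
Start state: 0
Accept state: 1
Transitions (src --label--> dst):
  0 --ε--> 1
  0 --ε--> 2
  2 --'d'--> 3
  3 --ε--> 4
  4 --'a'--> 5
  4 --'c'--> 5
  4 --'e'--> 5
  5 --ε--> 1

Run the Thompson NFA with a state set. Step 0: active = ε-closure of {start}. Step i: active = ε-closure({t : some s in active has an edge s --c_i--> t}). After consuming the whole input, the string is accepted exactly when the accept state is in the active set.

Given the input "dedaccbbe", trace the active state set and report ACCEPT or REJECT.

initial (ε-close {0}): {0,1,2}
'd' @ 1: {3,4}
'e' @ 2: {1,5}  [accepting]
'd' @ 3: {}  — state set empty
rest 'accbbe' ignored (set empty)
end set {} — state 1 not in

Answer: REJECT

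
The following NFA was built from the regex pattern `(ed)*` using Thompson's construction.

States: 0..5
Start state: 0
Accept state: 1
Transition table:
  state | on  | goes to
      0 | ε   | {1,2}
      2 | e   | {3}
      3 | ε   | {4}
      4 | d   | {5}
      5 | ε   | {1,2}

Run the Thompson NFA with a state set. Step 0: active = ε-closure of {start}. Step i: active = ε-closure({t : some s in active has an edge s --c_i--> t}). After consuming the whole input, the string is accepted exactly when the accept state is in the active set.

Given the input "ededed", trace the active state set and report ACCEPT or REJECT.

Answer: ACCEPT

Steps:
S₀ = ε-closure({0}) = {0,1,2}
'e' @ 1: {3,4}
'd' @ 2: {1,2,5}  [accepting]
'e' @ 3: {3,4}
'd' @ 4: {1,2,5}  [accepting]
'e' @ 5: {3,4}
'd' @ 6: {1,2,5}  [accepting]
final: {1,2,5}; accept 1 in set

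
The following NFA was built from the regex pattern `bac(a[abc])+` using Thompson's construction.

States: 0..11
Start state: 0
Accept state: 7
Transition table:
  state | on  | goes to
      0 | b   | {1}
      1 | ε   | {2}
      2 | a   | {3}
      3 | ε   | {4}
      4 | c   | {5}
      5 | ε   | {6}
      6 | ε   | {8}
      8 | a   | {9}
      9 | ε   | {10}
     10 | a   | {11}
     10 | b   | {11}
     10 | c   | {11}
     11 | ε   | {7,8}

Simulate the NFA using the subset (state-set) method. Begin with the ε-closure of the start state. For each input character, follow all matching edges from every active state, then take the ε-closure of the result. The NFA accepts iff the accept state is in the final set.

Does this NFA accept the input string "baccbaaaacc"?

Answer: REJECT

Steps:
start: ε-closure({0}) = {0}
'b' @ 1: {1,2}
'a' @ 2: {3,4}
'c' @ 3: {5,6,8}
'c' @ 4: {}  — state set empty
rest 'baaaacc' ignored (set empty)
final: {}; accept 7 not in set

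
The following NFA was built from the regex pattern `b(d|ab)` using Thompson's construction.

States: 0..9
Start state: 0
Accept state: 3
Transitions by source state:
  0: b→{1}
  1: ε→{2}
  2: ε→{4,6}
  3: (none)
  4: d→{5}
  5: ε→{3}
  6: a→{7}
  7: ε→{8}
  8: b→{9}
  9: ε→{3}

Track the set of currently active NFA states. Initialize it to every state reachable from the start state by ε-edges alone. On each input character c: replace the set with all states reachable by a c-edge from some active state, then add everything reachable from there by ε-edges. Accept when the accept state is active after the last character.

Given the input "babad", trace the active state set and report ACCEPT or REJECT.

Answer: REJECT

Derivation:
initial (ε-close {0}): {0}
'b' @ 1: {1,2,4,6}
'a' @ 2: {7,8}
'b' @ 3: {3,9}  [accepting]
'a' @ 4: {}  — state set empty
rest 'd' ignored (set empty)
after full input: {}  (accept=3 not in)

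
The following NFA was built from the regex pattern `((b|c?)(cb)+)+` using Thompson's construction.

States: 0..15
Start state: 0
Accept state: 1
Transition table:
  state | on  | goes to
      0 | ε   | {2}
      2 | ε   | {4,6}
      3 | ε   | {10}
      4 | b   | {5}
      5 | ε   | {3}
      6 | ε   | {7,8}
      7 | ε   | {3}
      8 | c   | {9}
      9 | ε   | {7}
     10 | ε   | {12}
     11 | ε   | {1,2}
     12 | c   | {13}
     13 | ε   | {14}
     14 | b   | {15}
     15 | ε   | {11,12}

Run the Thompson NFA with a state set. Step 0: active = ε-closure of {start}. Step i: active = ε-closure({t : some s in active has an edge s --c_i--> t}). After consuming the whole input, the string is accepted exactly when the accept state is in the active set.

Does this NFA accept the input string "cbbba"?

start: ε-closure({0}) = {0,2,3,4,6,7,8,10,12}
'c' @ 1: {3,7,9,10,12,13,14}
'b' @ 2: {1,2,3,4,6,7,8,10,11,12,15}  (accept∈set)
'b' @ 3: {3,5,10,12}
'b' @ 4: {}  — no active states
rest 'a' ignored (set empty)
final: {}; accept 1 not in set

Answer: REJECT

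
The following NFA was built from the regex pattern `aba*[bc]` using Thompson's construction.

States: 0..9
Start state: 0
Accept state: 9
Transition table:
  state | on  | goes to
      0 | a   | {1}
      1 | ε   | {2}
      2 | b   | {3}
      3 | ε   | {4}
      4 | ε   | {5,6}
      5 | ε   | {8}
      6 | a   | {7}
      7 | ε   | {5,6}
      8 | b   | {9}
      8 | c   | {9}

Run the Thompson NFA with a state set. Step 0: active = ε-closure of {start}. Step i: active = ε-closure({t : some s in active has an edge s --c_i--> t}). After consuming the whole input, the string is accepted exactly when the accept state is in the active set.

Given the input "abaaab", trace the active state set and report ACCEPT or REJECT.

Answer: ACCEPT

Steps:
initial (ε-close {0}): {0}
'a' @ 1: {1,2}
'b' @ 2: {3,4,5,6,8}
'a' @ 3: {5,6,7,8}
'a' @ 4: {5,6,7,8}
'a' @ 5: {5,6,7,8}
'b' @ 6: {9}  [accepting]
after full input: {9}  (accept=9 in)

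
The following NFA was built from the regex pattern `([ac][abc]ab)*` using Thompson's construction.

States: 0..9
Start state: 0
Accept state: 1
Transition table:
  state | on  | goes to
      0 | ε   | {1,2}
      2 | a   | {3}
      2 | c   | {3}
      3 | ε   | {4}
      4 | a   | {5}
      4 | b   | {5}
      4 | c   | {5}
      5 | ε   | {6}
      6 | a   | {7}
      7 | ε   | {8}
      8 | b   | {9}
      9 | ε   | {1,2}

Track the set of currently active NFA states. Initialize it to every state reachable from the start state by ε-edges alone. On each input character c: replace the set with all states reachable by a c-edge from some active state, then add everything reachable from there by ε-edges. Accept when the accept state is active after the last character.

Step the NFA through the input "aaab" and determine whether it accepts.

Answer: ACCEPT

Derivation:
start: ε-closure({0}) = {0,1,2}
'a' @ 1: {3,4}
'a' @ 2: {5,6}
'a' @ 3: {7,8}
'b' @ 4: {1,2,9}  ✓accept
final: {1,2,9}; accept 1 in set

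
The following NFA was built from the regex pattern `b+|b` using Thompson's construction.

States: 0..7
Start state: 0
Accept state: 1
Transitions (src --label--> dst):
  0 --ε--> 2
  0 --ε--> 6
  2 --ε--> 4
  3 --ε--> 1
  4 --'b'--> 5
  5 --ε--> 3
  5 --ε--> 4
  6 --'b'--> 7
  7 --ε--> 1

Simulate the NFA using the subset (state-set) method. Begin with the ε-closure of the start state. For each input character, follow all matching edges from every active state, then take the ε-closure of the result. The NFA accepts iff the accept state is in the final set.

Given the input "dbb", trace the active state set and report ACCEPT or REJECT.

Answer: REJECT

Steps:
initial (ε-close {0}): {0,2,4,6}
'd' @ 1: {}  — dead — no transitions
rest 'bb' ignored (set empty)
after full input: {}  (accept=1 not in)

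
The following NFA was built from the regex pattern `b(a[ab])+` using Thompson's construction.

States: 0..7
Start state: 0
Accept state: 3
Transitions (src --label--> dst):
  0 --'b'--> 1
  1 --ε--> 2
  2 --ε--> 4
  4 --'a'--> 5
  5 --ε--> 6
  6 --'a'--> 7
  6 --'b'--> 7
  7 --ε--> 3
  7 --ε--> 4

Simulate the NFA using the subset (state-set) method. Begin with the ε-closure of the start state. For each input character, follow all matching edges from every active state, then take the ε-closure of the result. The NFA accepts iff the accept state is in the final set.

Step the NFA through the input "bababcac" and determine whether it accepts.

Answer: REJECT

Steps:
initial (ε-close {0}): {0}
'b' @ 1: {1,2,4}
'a' @ 2: {5,6}
'b' @ 3: {3,4,7}  [accepting]
'a' @ 4: {5,6}
'b' @ 5: {3,4,7}  [accepting]
'c' @ 6: {}  — dead — no transitions
rest 'ac' ignored (set empty)
final: {}; accept 3 not in set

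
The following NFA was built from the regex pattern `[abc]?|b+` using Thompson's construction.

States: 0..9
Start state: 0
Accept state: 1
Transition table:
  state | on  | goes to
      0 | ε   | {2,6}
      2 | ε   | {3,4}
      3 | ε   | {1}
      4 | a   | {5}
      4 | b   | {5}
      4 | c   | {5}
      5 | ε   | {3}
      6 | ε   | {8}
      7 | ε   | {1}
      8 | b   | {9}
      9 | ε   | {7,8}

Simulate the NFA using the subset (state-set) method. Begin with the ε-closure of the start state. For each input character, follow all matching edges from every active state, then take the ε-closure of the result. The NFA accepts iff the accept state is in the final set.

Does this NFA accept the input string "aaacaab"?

Answer: REJECT

Derivation:
S₀ = ε-closure({0}) = {0,1,2,3,4,6,8}
'a' @ 1: {1,3,5}  (accept∈set)
'a' @ 2: {}  — state set empty
rest 'acaab' ignored (set empty)
after full input: {}  (accept=1 not in)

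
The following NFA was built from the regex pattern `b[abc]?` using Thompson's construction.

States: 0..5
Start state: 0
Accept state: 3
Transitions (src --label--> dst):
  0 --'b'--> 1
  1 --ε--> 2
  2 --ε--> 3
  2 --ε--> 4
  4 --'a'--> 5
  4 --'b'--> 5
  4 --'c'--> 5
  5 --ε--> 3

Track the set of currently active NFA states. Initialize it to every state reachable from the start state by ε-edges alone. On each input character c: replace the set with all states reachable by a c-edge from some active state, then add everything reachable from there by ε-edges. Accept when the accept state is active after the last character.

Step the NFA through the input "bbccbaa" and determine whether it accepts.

Answer: REJECT

Derivation:
start: ε-closure({0}) = {0}
'b' @ 1: {1,2,3,4}  (accept∈set)
'b' @ 2: {3,5}  (accept∈set)
'c' @ 3: {}  — state set empty
rest 'cbaa' ignored (set empty)
end set {} — state 3 not in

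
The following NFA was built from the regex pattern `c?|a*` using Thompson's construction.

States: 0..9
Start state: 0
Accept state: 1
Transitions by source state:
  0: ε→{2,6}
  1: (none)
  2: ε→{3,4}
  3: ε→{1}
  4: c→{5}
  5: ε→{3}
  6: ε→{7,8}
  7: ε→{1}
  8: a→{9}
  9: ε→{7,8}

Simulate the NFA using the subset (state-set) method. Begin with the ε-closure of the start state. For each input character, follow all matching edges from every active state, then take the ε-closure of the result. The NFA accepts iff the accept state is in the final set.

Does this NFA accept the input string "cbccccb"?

initial (ε-close {0}): {0,1,2,3,4,6,7,8}
'c' @ 1: {1,3,5}  ✓accept
'b' @ 2: {}  — state set empty
rest 'ccccb' ignored (set empty)
final: {}; accept 1 not in set

Answer: REJECT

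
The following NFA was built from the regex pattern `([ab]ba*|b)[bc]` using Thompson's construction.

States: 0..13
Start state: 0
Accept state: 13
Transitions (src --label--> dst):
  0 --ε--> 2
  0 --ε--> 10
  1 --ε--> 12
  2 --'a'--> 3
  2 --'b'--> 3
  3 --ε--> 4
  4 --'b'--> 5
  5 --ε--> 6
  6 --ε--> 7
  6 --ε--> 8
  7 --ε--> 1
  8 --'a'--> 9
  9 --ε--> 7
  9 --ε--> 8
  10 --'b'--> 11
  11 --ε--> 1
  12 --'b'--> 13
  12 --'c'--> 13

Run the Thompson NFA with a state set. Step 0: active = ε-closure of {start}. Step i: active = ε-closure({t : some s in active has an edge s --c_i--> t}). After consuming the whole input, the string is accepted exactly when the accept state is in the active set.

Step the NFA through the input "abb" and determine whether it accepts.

start: ε-closure({0}) = {0,2,10}
'a' @ 1: {3,4}
'b' @ 2: {1,5,6,7,8,12}
'b' @ 3: {13}  ✓accept
end set {13} — state 13 in

Answer: ACCEPT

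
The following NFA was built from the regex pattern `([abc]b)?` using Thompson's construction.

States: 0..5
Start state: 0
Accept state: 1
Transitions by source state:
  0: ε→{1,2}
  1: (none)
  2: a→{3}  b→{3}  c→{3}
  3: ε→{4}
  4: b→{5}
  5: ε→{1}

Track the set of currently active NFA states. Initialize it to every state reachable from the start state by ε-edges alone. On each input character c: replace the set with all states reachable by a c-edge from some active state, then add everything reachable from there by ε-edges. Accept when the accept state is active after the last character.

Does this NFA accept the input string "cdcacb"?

Answer: REJECT

Trace:
start: ε-closure({0}) = {0,1,2}
'c' @ 1: {3,4}
'd' @ 2: {}  — state set empty
rest 'cacb' ignored (set empty)
after full input: {}  (accept=1 not in)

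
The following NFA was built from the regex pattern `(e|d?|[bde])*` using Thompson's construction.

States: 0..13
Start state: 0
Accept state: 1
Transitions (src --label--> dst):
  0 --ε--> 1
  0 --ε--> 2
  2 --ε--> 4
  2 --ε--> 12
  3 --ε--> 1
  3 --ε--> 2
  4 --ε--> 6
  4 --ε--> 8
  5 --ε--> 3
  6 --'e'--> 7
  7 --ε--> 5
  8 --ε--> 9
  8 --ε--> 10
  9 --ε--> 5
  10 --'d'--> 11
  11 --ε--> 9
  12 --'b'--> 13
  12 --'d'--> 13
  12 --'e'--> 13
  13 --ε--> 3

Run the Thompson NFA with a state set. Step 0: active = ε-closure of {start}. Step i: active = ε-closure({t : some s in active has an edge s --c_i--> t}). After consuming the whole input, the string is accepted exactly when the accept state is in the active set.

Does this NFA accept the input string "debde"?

start: ε-closure({0}) = {0,1,2,3,4,5,6,8,9,10,12}
'd' @ 1: {1,2,3,4,5,6,8,9,10,11,12,13}  [accepting]
'e' @ 2: {1,2,3,4,5,6,7,8,9,10,12,13}  [accepting]
'b' @ 3: {1,2,3,4,5,6,8,9,10,12,13}  [accepting]
'd' @ 4: {1,2,3,4,5,6,8,9,10,11,12,13}  [accepting]
'e' @ 5: {1,2,3,4,5,6,7,8,9,10,12,13}  [accepting]
end set {1,2,3,4,5,6,7,8,9,10,12,13} — state 1 in

Answer: ACCEPT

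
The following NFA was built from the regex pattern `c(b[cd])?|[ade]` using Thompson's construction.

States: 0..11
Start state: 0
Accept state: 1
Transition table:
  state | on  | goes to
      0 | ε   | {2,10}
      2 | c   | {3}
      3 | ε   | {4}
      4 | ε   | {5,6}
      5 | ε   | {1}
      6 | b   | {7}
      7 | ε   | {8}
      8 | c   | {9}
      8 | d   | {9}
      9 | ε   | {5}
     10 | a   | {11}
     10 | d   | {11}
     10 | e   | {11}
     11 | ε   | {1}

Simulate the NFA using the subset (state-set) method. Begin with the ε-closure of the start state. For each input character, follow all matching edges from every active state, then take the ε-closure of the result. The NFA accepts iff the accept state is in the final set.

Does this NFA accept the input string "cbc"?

Answer: ACCEPT

Steps:
S₀ = ε-closure({0}) = {0,2,10}
'c' @ 1: {1,3,4,5,6}  ✓accept
'b' @ 2: {7,8}
'c' @ 3: {1,5,9}  ✓accept
final: {1,5,9}; accept 1 in set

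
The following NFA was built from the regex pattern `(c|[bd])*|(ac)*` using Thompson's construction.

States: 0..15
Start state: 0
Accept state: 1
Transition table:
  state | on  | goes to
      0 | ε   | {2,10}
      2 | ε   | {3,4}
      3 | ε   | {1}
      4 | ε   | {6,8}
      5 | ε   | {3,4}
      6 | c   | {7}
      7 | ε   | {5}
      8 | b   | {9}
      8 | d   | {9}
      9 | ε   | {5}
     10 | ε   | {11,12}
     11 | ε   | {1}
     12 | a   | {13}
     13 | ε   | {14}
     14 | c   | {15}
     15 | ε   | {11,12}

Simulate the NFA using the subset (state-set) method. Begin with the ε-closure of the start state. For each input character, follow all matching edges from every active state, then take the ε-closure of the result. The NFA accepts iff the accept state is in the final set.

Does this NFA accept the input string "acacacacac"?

initial (ε-close {0}): {0,1,2,3,4,6,8,10,11,12}
'a' @ 1: {13,14}
'c' @ 2: {1,11,12,15}  (accept∈set)
'a' @ 3: {13,14}
'c' @ 4: {1,11,12,15}  (accept∈set)
'a' @ 5: {13,14}
'c' @ 6: {1,11,12,15}  (accept∈set)
'a' @ 7: {13,14}
'c' @ 8: {1,11,12,15}  (accept∈set)
'a' @ 9: {13,14}
'c' @ 10: {1,11,12,15}  (accept∈set)
after full input: {1,11,12,15}  (accept=1 in)

Answer: ACCEPT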